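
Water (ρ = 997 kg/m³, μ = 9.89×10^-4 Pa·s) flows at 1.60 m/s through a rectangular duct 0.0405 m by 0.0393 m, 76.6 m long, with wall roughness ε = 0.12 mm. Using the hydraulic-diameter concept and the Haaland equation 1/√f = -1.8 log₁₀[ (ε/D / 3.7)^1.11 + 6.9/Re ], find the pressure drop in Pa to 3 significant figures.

ΔP ≈ 68600 Pa

Hydraulic diameter D_h = 4A/P = 4·(0.0405·0.0393)/(2·(0.0405+0.0393)) = 0.006367/0.1596 = 0.03989 m.
Re = ρVD_h/μ = 997·1.6·0.03989/0.000989 = 6.434e+04.
ε/D_h = 0.00012/0.03989 = 0.00301; Haaland gives 1/√f = -1.8 log₁₀[0.000372+0.000107] = 5.975, so f = 0.02801.
ΔP = f(L/D_h)(ρV²/2) = 0.02801·76.6/0.03989·1276 = 6.863e+04 Pa.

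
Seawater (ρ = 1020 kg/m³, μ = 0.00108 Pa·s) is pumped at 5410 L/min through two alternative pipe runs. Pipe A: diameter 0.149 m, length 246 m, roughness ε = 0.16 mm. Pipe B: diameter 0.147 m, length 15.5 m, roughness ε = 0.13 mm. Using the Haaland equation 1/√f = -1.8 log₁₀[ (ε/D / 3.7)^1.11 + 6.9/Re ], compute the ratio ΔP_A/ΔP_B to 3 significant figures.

Pipe A: V = Q/A = 0.09017/0.01744 = 5.171 m/s; Re = 7.277e+05; ε/D = 0.00107; Haaland → f = 0.02037; ΔP_A = f(L/D)(ρV²/2) = 4.586e+05 Pa.
Pipe B: V = Q/A = 0.09017/0.01697 = 5.313 m/s; Re = 7.376e+05; ε/D = 0.000884; Haaland → f = 0.01949; ΔP_B = f(L/D)(ρV²/2) = 2.958e+04 Pa.
ΔP_A/ΔP_B = 4.586e+05/2.958e+04 = 15.5.

ΔP_A/ΔP_B ≈ 15.5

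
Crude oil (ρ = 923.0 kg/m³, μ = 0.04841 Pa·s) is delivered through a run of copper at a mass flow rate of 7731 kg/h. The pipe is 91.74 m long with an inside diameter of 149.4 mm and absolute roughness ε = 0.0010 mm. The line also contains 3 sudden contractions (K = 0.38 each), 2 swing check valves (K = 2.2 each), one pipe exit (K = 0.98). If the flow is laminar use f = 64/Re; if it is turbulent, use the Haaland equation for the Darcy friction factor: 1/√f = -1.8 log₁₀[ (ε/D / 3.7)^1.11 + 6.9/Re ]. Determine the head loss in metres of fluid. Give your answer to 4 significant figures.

ṁ = 7731 kg/h = 7731/3600 = 2.147 kg/s.
A = πD²/4 = π(0.1494)²/4 = 0.01753 m²; mean velocity V = ṁ/(ρA) = 2.147/(923 · 0.01753) = 0.1327 m/s.
Reynolds number Re = ρVD/μ = 923 · 0.1327 · 0.1494 / 0.0484 = 378.1.
Re < 2300 → laminar flow, so f = 64/Re = 64/378.1 = 0.1693 (the turbulent correlation is not needed).
Total minor-loss coefficient ΣK = 3·0.38 + 2·2.2 + 1·0.98 = 6.52.
ΔP = [f·L/D + ΣK]·(ρV²/2) = [0.1693·91.74/0.1494 + 6.52]·(923·0.1327²/2) = [104 + 6.52]·8.129 = 898.1 Pa.
Head loss h_f = ΔP/(ρg) = 898.1/(923·9.81) = 0.09918 m.

h_f ≈ 0.09918 m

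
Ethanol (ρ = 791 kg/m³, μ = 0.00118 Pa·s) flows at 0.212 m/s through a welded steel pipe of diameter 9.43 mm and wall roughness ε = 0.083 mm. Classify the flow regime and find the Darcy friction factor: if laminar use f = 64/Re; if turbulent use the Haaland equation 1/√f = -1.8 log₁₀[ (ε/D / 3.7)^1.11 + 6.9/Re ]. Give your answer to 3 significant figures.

Re = ρVD/μ = 791·0.212·0.00943/0.00118 = 1340.
Re < 2300 → laminar, so f = 64/Re = 0.04776 (roughness is irrelevant in laminar flow).

f ≈ 0.0478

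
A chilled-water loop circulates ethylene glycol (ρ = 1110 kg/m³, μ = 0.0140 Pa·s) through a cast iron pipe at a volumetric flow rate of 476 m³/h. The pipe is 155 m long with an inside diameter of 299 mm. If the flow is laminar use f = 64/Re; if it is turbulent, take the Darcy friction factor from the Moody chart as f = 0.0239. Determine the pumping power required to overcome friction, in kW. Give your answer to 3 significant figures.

P ≈ 3.22 kW

Q = 476 m³/h = 476/3600 = 0.1322 m³/s.
Cross-sectional area A = πD²/4 = π(0.299)²/4 = 0.07022 m²; mean velocity V = Q/A = 0.1322/0.07022 = 1.883 m/s.
Reynolds number Re = ρVD/μ = 1110 · 1.883 · 0.299 / 0.014 = 4.464e+04.
Re > 4000 → turbulent; use the Moody-chart value f = 0.0239.
Darcy-Weisbach: ΔP = f(L/D)(ρV²/2) = 0.0239·(155/0.299)·(1110·1.883²/2) = 0.0239·518.4·1968 = 2.438e+04 Pa.
Pumping power P = QΔP = 0.1322·2.438e+04 = 3224 W = 3.22 kW.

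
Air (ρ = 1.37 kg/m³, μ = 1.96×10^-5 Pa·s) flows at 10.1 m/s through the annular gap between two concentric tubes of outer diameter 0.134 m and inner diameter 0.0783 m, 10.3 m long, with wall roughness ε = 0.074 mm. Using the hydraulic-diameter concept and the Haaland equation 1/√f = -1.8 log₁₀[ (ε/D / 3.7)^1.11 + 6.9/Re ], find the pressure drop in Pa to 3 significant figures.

Hydraulic diameter D_h = 4A/P = D_o - D_i = 0.134 - 0.0783 = 0.0557 m.
Re = ρVD_h/μ = 1.37·10.1·0.0557/1.96e-05 = 3.932e+04.
ε/D_h = 7.4e-05/0.0557 = 0.00133; Haaland gives 1/√f = -1.8 log₁₀[0.00015+0.000175] = 6.277, so f = 0.02538.
ΔP = f(L/D_h)(ρV²/2) = 0.02538·10.3/0.0557·69.88 = 327.9 Pa.

ΔP ≈ 328 Pa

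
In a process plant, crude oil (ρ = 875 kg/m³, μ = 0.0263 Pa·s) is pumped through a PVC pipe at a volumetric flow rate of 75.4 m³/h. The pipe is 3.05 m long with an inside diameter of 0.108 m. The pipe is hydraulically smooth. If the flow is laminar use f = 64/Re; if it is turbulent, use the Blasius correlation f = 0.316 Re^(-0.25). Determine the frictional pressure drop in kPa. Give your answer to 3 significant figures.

Q = 75.4 m³/h = 75.4/3600 = 0.02094 m³/s.
Cross-sectional area A = πD²/4 = π(0.108)²/4 = 0.009161 m²; mean velocity V = Q/A = 0.02094/0.009161 = 2.286 m/s.
Reynolds number Re = ρVD/μ = 875 · 2.286 · 0.108 / 0.0263 = 8215.
Re > 4000 → turbulent. Smooth-pipe (Blasius): f = 0.316 Re^(-0.25) = 0.316/(8215)^0.25 = 0.03319.
Darcy-Weisbach: ΔP = f(L/D)(ρV²/2) = 0.03319·(3.05/0.108)·(875·2.286²/2) = 0.03319·28.24·2287 = 2144 Pa.
ΔP = 2144 Pa = 2.14 kPa.

ΔP ≈ 2.14 kPa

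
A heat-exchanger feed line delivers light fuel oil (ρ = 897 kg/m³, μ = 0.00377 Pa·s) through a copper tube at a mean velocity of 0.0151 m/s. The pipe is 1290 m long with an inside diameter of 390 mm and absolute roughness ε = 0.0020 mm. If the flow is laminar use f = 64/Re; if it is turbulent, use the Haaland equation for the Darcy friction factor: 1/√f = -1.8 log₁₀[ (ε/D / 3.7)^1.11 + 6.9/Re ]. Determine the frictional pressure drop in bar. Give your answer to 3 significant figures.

Reynolds number Re = ρVD/μ = 897 · 0.0151 · 0.39 / 0.00377 = 1401.
Re < 2300 → laminar flow, so f = 64/Re = 64/1401 = 0.04568 (the turbulent correlation is not needed).
Darcy-Weisbach: ΔP = f(L/D)(ρV²/2) = 0.04568·(1290/0.39)·(897·0.0151²/2) = 0.04568·3308·0.1023 = 15.45 Pa.
ΔP = 15.45 Pa = 1.55×10^-4 bar.

ΔP ≈ 1.55×10^-4 bar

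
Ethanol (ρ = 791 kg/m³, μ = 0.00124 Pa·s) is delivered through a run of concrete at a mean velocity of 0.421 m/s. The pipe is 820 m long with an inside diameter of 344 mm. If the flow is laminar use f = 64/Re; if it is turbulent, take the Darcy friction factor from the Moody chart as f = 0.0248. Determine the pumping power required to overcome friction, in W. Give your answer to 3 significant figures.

P ≈ 162 W

Reynolds number Re = ρVD/μ = 791 · 0.421 · 0.344 / 0.00124 = 9.238e+04.
Re > 4000 → turbulent; use the Moody-chart value f = 0.0248.
Darcy-Weisbach: ΔP = f(L/D)(ρV²/2) = 0.0248·(820/0.344)·(791·0.421²/2) = 0.0248·2384·70.1 = 4144 Pa.
Q = V·A = 0.421·0.09294 = 0.03913 m³/s.
Pumping power P = QΔP = 0.03913·4144 = 162.1 W = 162 W.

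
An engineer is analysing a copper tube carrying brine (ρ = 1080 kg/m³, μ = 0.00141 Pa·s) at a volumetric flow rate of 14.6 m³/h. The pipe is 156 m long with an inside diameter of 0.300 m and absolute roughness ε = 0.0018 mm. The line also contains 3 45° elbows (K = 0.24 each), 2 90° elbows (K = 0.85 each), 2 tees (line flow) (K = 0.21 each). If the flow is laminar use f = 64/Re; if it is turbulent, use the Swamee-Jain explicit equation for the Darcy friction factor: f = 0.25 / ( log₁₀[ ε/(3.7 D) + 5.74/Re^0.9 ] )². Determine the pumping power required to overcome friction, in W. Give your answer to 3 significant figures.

Q = 14.6 m³/h = 14.6/3600 = 0.004056 m³/s.
Cross-sectional area A = πD²/4 = π(0.3)²/4 = 0.07069 m²; mean velocity V = Q/A = 0.004056/0.07069 = 0.05737 m/s.
Reynolds number Re = ρVD/μ = 1080 · 0.05737 · 0.3 / 0.00141 = 1.318e+04.
Re > 4000 → turbulent. Relative roughness ε/D = 1.8e-06/0.3 = 6e-06. Swamee-Jain: f = 0.25/(log₁₀[6e-06/3.7 + 5.74/1.318e+04^0.9])² = 0.25/(log₁₀[1.62e-06 + 0.00112])² = 0.25/(-2.949)² = 0.02876.
Total minor-loss coefficient ΣK = 3·0.24 + 2·0.85 + 2·0.21 = 2.84.
ΔP = [f·L/D + ΣK]·(ρV²/2) = [0.02876·156/0.3 + 2.84]·(1080·0.05737²/2) = [14.95 + 2.84]·1.778 = 31.63 Pa.
Pumping power P = QΔP = 0.004056·31.63 = 0.1283 W = 0.128 W.

P ≈ 0.128 W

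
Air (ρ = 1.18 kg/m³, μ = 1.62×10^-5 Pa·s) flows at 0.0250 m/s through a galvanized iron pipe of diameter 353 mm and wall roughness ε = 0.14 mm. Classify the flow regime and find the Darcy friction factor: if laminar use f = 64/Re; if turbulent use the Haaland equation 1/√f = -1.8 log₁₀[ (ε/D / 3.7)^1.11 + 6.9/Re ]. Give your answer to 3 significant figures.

Re = ρVD/μ = 1.18·0.025·0.353/1.62e-05 = 642.8.
Re < 2300 → laminar, so f = 64/Re = 0.09956 (roughness is irrelevant in laminar flow).

f ≈ 0.0996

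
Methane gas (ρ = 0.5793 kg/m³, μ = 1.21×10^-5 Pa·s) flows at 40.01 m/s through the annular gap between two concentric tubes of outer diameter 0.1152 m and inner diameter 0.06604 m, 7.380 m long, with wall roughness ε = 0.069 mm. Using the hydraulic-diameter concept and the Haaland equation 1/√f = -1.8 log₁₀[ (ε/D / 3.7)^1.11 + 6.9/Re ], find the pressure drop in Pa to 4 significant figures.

Hydraulic diameter D_h = 4A/P = D_o - D_i = 0.1152 - 0.06604 = 0.04916 m.
Re = ρVD_h/μ = 0.5793·40.01·0.04916/1.21e-05 = 9.417e+04.
ε/D_h = 6.9e-05/0.04916 = 0.0014; Haaland gives 1/√f = -1.8 log₁₀[0.000159+7.33e-05] = 6.54, so f = 0.02338.
ΔP = f(L/D_h)(ρV²/2) = 0.02338·7.38/0.04916·463.7 = 1628 Pa.

ΔP ≈ 1628 Pa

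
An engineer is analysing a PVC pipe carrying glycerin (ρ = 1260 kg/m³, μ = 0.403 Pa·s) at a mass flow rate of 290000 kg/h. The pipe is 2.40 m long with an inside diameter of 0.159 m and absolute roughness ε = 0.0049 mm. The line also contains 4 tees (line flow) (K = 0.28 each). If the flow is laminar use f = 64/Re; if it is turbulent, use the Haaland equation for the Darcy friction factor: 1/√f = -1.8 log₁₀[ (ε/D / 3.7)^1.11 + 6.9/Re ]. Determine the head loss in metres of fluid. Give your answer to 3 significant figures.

h_f ≈ 0.911 m

ṁ = 290000 kg/h = 290000/3600 = 80.56 kg/s.
A = πD²/4 = π(0.159)²/4 = 0.01986 m²; mean velocity V = ṁ/(ρA) = 80.56/(1260 · 0.01986) = 3.22 m/s.
Reynolds number Re = ρVD/μ = 1260 · 3.22 · 0.159 / 0.403 = 1601.
Re < 2300 → laminar flow, so f = 64/Re = 64/1601 = 0.03998 (the turbulent correlation is not needed).
Total minor-loss coefficient ΣK = 4·0.28 = 1.12.
ΔP = [f·L/D + ΣK]·(ρV²/2) = [0.03998·2.4/0.159 + 1.12]·(1260·3.22²/2) = [0.6035 + 1.12]·6532 = 1.126e+04 Pa.
Head loss h_f = ΔP/(ρg) = 1.126e+04/(1260·9.81) = 0.911 m.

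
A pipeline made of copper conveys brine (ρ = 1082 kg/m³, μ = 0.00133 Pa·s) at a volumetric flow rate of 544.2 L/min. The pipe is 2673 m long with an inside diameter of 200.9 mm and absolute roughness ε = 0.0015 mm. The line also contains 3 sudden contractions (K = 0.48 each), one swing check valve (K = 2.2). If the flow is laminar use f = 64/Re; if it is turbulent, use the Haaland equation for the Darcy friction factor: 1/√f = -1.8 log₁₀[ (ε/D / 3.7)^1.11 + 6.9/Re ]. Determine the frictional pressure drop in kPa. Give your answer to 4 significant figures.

Q = 544.2 L/min = 544.2/60000 = 0.00907 m³/s.
Cross-sectional area A = πD²/4 = π(0.2009)²/4 = 0.0317 m²; mean velocity V = Q/A = 0.00907/0.0317 = 0.2861 m/s.
Reynolds number Re = ρVD/μ = 1082 · 0.2861 · 0.2009 / 0.00133 = 4.676e+04.
Re > 4000 → turbulent. Relative roughness ε/D = 1.5e-06/0.2009 = 7.47e-06. Haaland: 1/√f = -1.8 log₁₀[(7.47e-06/3.7)^1.11 + 6.9/4.676e+04] = -1.8 log₁₀[4.77e-07 + 0.000148] = 6.893, so f = 0.02104.
Total minor-loss coefficient ΣK = 3·0.48 + 1·2.2 = 3.64.
ΔP = [f·L/D + ΣK]·(ρV²/2) = [0.02104·2673/0.2009 + 3.64]·(1082·0.2861²/2) = [280 + 3.64]·44.29 = 1.256e+04 Pa.
ΔP = 1.256e+04 Pa = 12.56 kPa.

ΔP ≈ 12.56 kPa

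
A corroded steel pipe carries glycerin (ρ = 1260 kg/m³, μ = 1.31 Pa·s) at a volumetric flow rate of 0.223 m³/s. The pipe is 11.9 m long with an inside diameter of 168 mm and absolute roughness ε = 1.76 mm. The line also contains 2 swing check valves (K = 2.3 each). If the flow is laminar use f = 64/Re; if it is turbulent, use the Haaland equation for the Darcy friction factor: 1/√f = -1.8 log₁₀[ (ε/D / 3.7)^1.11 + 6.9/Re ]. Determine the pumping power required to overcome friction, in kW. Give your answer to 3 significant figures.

P ≈ 105 kW

Cross-sectional area A = πD²/4 = π(0.168)²/4 = 0.02217 m²; mean velocity V = Q/A = 0.223/0.02217 = 10.06 m/s.
Reynolds number Re = ρVD/μ = 1260 · 10.06 · 0.168 / 1.31 = 1626.
Re < 2300 → laminar flow, so f = 64/Re = 64/1626 = 0.03937 (the turbulent correlation is not needed).
Total minor-loss coefficient ΣK = 2·2.3 = 4.6.
ΔP = [f·L/D + ΣK]·(ρV²/2) = [0.03937·11.9/0.168 + 4.6]·(1260·10.06²/2) = [2.789 + 4.6]·6.376e+04 = 4.711e+05 Pa.
Pumping power P = QΔP = 0.223·4.711e+05 = 105100 W = 105 kW.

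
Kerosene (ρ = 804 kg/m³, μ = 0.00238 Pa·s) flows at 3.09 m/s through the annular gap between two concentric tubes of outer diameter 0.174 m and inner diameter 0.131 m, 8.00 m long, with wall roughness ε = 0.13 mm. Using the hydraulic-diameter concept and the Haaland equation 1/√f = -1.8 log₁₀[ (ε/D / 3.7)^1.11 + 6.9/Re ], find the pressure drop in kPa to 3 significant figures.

ΔP ≈ 20.5 kPa

Hydraulic diameter D_h = 4A/P = D_o - D_i = 0.174 - 0.131 = 0.043 m.
Re = ρVD_h/μ = 804·3.09·0.043/0.00238 = 4.489e+04.
ε/D_h = 0.00013/0.043 = 0.00302; Haaland gives 1/√f = -1.8 log₁₀[0.000374+0.000154] = 5.9, so f = 0.02873.
ΔP = f(L/D_h)(ρV²/2) = 0.02873·8/0.043·3838 = 2.051e+04 Pa.
ΔP = 20.5 kPa.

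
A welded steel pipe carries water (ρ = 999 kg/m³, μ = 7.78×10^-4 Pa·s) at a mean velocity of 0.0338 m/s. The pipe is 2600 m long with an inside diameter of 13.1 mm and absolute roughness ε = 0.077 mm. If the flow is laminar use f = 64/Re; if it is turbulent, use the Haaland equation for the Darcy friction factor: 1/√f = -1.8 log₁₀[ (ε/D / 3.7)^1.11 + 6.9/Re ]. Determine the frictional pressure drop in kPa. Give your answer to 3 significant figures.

ΔP ≈ 12.7 kPa

Reynolds number Re = ρVD/μ = 999 · 0.0338 · 0.0131 / 0.000778 = 568.6.
Re < 2300 → laminar flow, so f = 64/Re = 64/568.6 = 0.1126 (the turbulent correlation is not needed).
Darcy-Weisbach: ΔP = f(L/D)(ρV²/2) = 0.1126·(2600/0.0131)·(999·0.0338²/2) = 0.1126·1.985e+05·0.5706 = 1.275e+04 Pa.
ΔP = 1.275e+04 Pa = 12.7 kPa.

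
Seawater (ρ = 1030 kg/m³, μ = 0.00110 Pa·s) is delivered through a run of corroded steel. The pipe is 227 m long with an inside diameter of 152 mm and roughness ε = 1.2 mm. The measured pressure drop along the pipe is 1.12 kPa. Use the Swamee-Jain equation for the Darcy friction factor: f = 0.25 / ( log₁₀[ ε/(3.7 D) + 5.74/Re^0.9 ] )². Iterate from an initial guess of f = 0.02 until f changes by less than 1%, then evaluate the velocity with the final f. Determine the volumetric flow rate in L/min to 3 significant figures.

Rearranging Darcy-Weisbach: V = √(2·ΔP·D/(f·L·ρ)). With ε/D = 0.0012/0.152 = 0.00789, iterate starting from f = 0.02:
  f = 0.02 → V = √(2·1120·0.152/(0.02·227·1030)) = 0.2698 m/s; Re = ρVD/μ = 3.84e+04; f → 0.03723
  f = 0.03723 → V = 0.1978 m/s; Re = 2.815e+04; f → 0.0379
  f = 0.0379 → V = 0.196 m/s; Re = 2.79e+04; f → 0.03792
Converged (Δf/f < 1%). With the final f = 0.03792: V = √(2·1120·0.152/(0.03792·227·1030)) = 0.196 m/s.
Q = V·A = 0.196·(π/4·0.152²) = 0.003556 m³/s = 213 L/min.

Q ≈ 213 L/min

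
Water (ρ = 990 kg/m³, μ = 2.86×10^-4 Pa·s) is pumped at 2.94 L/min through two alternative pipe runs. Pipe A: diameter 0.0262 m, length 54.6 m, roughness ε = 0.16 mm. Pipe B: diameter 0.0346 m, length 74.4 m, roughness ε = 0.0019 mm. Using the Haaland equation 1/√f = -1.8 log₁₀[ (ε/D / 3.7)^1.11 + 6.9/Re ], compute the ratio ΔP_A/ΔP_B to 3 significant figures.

Pipe A: V = Q/A = 4.9e-05/0.0005391 = 0.09089 m/s; Re = 8243; ε/D = 0.00611; Haaland → f = 0.03989; ΔP_A = f(L/D)(ρV²/2) = 339.9 Pa.
Pipe B: V = Q/A = 4.9e-05/0.0009402 = 0.05211 m/s; Re = 6242; ε/D = 5.49e-05; Haaland → f = 0.03535; ΔP_B = f(L/D)(ρV²/2) = 102.2 Pa.
ΔP_A/ΔP_B = 339.9/102.2 = 3.33.

ΔP_A/ΔP_B ≈ 3.33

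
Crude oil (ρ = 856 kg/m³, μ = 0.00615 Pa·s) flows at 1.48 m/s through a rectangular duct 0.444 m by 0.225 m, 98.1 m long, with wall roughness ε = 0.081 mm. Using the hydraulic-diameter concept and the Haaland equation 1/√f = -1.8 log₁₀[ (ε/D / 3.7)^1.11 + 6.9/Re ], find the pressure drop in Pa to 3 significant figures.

Hydraulic diameter D_h = 4A/P = 4·(0.444·0.225)/(2·(0.444+0.225)) = 0.3996/1.338 = 0.2987 m.
Re = ρVD_h/μ = 856·1.48·0.2987/0.00615 = 6.152e+04.
ε/D_h = 8.1e-05/0.2987 = 0.000271; Haaland gives 1/√f = -1.8 log₁₀[2.57e-05+0.000112] = 6.949, so f = 0.02071.
ΔP = f(L/D_h)(ρV²/2) = 0.02071·98.1/0.2987·937.5 = 6377 Pa.

ΔP ≈ 6380 Pa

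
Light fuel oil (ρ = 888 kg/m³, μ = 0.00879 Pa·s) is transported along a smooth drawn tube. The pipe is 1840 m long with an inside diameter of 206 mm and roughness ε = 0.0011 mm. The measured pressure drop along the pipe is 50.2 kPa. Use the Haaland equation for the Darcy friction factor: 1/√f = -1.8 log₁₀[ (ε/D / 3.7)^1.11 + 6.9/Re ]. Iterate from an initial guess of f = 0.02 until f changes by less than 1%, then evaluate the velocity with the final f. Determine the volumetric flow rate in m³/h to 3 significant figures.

Rearranging Darcy-Weisbach: V = √(2·ΔP·D/(f·L·ρ)). With ε/D = 1.1e-06/0.206 = 5.34e-06, iterate starting from f = 0.02:
  f = 0.02 → V = √(2·5.02e+04·0.206/(0.02·1840·888)) = 0.7956 m/s; Re = ρVD/μ = 1.656e+04; f → 0.02702
  f = 0.02702 → V = 0.6845 m/s; Re = 1.424e+04; f → 0.02809
  f = 0.02809 → V = 0.6712 m/s; Re = 1.397e+04; f → 0.02824
Converged (Δf/f < 1%). With the final f = 0.02824: V = √(2·5.02e+04·0.206/(0.02824·1840·888)) = 0.6695 m/s.
Q = V·A = 0.6695·(π/4·0.206²) = 0.02231 m³/s = 80.3 m³/h.

Q ≈ 80.3 m³/h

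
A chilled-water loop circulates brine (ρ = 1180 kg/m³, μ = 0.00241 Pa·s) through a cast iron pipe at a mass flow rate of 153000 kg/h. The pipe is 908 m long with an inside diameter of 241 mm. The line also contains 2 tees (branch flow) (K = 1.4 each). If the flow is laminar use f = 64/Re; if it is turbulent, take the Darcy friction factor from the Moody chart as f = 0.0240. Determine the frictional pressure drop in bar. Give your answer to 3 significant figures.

ṁ = 153000 kg/h = 153000/3600 = 42.5 kg/s.
A = πD²/4 = π(0.241)²/4 = 0.04562 m²; mean velocity V = ṁ/(ρA) = 42.5/(1180 · 0.04562) = 0.7896 m/s.
Reynolds number Re = ρVD/μ = 1180 · 0.7896 · 0.241 / 0.00241 = 9.317e+04.
Re > 4000 → turbulent; use the Moody-chart value f = 0.0240.
Total minor-loss coefficient ΣK = 2·1.4 = 2.8.
ΔP = [f·L/D + ΣK]·(ρV²/2) = [0.024·908/0.241 + 2.8]·(1180·0.7896²/2) = [90.42 + 2.8]·367.8 = 3.429e+04 Pa.
ΔP = 3.429e+04 Pa = 0.343 bar.

ΔP ≈ 0.343 bar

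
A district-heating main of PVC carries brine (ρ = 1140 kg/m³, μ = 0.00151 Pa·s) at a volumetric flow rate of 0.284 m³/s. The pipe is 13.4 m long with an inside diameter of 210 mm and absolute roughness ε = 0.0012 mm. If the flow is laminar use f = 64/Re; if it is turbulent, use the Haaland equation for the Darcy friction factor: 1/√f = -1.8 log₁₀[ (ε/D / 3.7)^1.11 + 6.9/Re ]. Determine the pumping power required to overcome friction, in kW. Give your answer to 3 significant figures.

P ≈ 7.79 kW

Cross-sectional area A = πD²/4 = π(0.21)²/4 = 0.03464 m²; mean velocity V = Q/A = 0.284/0.03464 = 8.2 m/s.
Reynolds number Re = ρVD/μ = 1140 · 8.2 · 0.21 / 0.00151 = 1.3e+06.
Re > 4000 → turbulent. Relative roughness ε/D = 1.2e-06/0.21 = 5.71e-06. Haaland: 1/√f = -1.8 log₁₀[(5.71e-06/3.7)^1.11 + 6.9/1.3e+06] = -1.8 log₁₀[3.54e-07 + 5.31e-06] = 9.445, so f = 0.01121.
Darcy-Weisbach: ΔP = f(L/D)(ρV²/2) = 0.01121·(13.4/0.21)·(1140·8.2²/2) = 0.01121·63.81·3.832e+04 = 2.741e+04 Pa.
Pumping power P = QΔP = 0.284·2.741e+04 = 7786 W = 7.79 kW.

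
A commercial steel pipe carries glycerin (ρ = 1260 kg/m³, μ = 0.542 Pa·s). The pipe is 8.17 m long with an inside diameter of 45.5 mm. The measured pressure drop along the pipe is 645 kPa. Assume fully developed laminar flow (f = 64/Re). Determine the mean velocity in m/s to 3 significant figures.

V ≈ 9.42 m/s

For laminar flow, f = 64/Re with Re = ρVD/μ, so Darcy-Weisbach reduces to ΔP = 32μLV/D². Solving for V: V = ΔP·D²/(32μL) = 6.45e+05·(0.0455)²/(32·0.542·8.17) = 9.423 m/s.
Check: Re = ρVD/μ = 1260·9.423·0.0455/0.542 = 996.8 < 2300, so the laminar assumption holds.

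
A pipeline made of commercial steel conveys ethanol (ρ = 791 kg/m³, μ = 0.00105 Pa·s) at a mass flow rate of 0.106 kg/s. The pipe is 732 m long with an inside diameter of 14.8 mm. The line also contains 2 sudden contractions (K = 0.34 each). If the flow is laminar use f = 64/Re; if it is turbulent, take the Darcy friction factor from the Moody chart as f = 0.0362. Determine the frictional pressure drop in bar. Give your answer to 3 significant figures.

A = πD²/4 = π(0.0148)²/4 = 0.000172 m²; mean velocity V = ṁ/(ρA) = 0.106/(791 · 0.000172) = 0.779 m/s.
Reynolds number Re = ρVD/μ = 791 · 0.779 · 0.0148 / 0.00105 = 8685.
Re > 4000 → turbulent; use the Moody-chart value f = 0.0362.
Total minor-loss coefficient ΣK = 2·0.34 = 0.68.
ΔP = [f·L/D + ΣK]·(ρV²/2) = [0.0362·732/0.0148 + 0.68]·(791·0.779²/2) = [1790 + 0.68]·240 = 4.298e+05 Pa.
ΔP = 4.298e+05 Pa = 4.30 bar.

ΔP ≈ 4.30 bar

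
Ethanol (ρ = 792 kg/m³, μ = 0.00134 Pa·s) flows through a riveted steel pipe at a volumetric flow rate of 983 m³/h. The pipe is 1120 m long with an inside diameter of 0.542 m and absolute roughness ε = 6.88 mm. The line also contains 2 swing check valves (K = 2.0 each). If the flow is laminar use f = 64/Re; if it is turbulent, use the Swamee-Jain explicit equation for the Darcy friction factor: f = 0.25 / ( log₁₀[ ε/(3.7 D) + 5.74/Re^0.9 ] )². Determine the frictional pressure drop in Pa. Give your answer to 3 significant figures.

Q = 983 m³/h = 983/3600 = 0.2731 m³/s.
Cross-sectional area A = πD²/4 = π(0.542)²/4 = 0.2307 m²; mean velocity V = Q/A = 0.2731/0.2307 = 1.183 m/s.
Reynolds number Re = ρVD/μ = 792 · 1.183 · 0.542 / 0.00134 = 3.791e+05.
Re > 4000 → turbulent. Relative roughness ε/D = 0.00688/0.542 = 0.0127. Swamee-Jain: f = 0.25/(log₁₀[0.0127/3.7 + 5.74/3.791e+05^0.9])² = 0.25/(log₁₀[0.00343 + 5.47e-05])² = 0.25/(-2.458)² = 0.04139.
Total minor-loss coefficient ΣK = 2·2 = 4.
ΔP = [f·L/D + ΣK]·(ρV²/2) = [0.04139·1120/0.542 + 4]·(792·1.183²/2) = [85.52 + 4]·554.7 = 4.965e+04 Pa.

ΔP ≈ 49700 Pa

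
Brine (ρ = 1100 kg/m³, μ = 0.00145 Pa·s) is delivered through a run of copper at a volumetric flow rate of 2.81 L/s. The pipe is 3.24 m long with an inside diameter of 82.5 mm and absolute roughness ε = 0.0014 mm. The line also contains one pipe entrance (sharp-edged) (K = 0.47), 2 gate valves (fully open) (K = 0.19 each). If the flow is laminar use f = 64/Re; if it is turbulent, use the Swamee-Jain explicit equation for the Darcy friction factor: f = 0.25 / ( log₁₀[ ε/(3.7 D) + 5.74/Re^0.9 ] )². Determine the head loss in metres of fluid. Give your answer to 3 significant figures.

Q = 2.81 L/s = 2.81/1000 = 0.00281 m³/s.
Cross-sectional area A = πD²/4 = π(0.0825)²/4 = 0.005346 m²; mean velocity V = Q/A = 0.00281/0.005346 = 0.5257 m/s.
Reynolds number Re = ρVD/μ = 1100 · 0.5257 · 0.0825 / 0.00145 = 3.29e+04.
Re > 4000 → turbulent. Relative roughness ε/D = 1.4e-06/0.0825 = 1.7e-05. Swamee-Jain: f = 0.25/(log₁₀[1.7e-05/3.7 + 5.74/3.29e+04^0.9])² = 0.25/(log₁₀[4.59e-06 + 0.000494])² = 0.25/(-3.303)² = 0.02292.
Total minor-loss coefficient ΣK = 1·0.47 + 2·0.19 = 0.85.
ΔP = [f·L/D + ΣK]·(ρV²/2) = [0.02292·3.24/0.0825 + 0.85]·(1100·0.5257²/2) = [0.9002 + 0.85]·152 = 266 Pa.
Head loss h_f = ΔP/(ρg) = 266/(1100·9.81) = 0.0246 m.

h_f ≈ 0.0246 m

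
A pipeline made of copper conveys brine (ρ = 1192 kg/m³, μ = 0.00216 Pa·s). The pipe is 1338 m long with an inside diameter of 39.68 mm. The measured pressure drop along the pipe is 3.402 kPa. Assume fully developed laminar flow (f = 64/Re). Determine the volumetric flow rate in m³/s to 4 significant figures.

For laminar flow, f = 64/Re with Re = ρVD/μ, so Darcy-Weisbach reduces to ΔP = 32μLV/D². Solving for V: V = ΔP·D²/(32μL) = 3402·(0.03968)²/(32·0.00216·1338) = 0.05792 m/s.
Check: Re = ρVD/μ = 1192·0.05792·0.03968/0.00216 = 1268 < 2300, so the laminar assumption holds.
Q = V·A = 0.05792·(π/4·0.03968²) = 7.162e-05 m³/s = 7.162×10^-5 m³/s.

Q ≈ 7.162×10^-5 m³/s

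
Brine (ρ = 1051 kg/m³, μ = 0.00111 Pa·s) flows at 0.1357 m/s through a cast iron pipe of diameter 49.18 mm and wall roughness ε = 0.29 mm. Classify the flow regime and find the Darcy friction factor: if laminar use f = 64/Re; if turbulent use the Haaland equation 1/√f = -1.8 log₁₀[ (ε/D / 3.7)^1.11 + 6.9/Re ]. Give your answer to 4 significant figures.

Re = ρVD/μ = 1051·0.1357·0.04918/0.00111 = 6319.
Re > 4000 → turbulent. ε/D = 0.00029/0.04918 = 0.0059; Haaland: 1/√f = -1.8 log₁₀[0.000785 + 0.00109] = 4.908, so f = 0.04151.

f ≈ 0.04151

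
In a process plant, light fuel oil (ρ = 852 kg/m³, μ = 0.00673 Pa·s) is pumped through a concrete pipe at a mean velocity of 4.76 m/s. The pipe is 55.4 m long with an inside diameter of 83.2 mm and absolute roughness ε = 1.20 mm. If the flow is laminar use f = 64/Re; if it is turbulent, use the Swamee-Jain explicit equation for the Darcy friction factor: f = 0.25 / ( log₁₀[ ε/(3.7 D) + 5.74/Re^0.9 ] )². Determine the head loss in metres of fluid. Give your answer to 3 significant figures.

Reynolds number Re = ρVD/μ = 852 · 4.76 · 0.0832 / 0.00673 = 5.014e+04.
Re > 4000 → turbulent. Relative roughness ε/D = 0.0012/0.0832 = 0.0144. Swamee-Jain: f = 0.25/(log₁₀[0.0144/3.7 + 5.74/5.014e+04^0.9])² = 0.25/(log₁₀[0.0039 + 0.000338])² = 0.25/(-2.373)² = 0.04439.
Darcy-Weisbach: ΔP = f(L/D)(ρV²/2) = 0.04439·(55.4/0.0832)·(852·4.76²/2) = 0.04439·665.9·9652 = 2.853e+05 Pa.
Head loss h_f = ΔP/(ρg) = 2.853e+05/(852·9.81) = 34.1 m.

h_f ≈ 34.1 m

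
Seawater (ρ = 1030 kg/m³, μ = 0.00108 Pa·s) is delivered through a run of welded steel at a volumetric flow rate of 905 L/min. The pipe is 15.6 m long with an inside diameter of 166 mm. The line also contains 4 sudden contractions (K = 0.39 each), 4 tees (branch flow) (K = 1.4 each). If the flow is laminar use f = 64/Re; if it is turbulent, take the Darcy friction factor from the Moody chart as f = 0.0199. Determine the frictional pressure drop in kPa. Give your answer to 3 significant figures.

Q = 905 L/min = 905/60000 = 0.01508 m³/s.
Cross-sectional area A = πD²/4 = π(0.166)²/4 = 0.02164 m²; mean velocity V = Q/A = 0.01508/0.02164 = 0.6969 m/s.
Reynolds number Re = ρVD/μ = 1030 · 0.6969 · 0.166 / 0.00108 = 1.103e+05.
Re > 4000 → turbulent; use the Moody-chart value f = 0.0199.
Total minor-loss coefficient ΣK = 4·0.39 + 4·1.4 = 7.16.
ΔP = [f·L/D + ΣK]·(ρV²/2) = [0.0199·15.6/0.166 + 7.16]·(1030·0.6969²/2) = [1.87 + 7.16]·250.1 = 2259 Pa.
ΔP = 2259 Pa = 2.26 kPa.

ΔP ≈ 2.26 kPa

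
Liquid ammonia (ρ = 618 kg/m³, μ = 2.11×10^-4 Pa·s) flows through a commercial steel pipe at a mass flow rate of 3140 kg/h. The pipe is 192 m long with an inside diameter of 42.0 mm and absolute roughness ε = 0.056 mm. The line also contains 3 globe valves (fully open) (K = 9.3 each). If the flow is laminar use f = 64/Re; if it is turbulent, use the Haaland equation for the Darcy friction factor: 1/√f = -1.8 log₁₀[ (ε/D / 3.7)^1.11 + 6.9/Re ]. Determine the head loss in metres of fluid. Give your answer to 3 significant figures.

ṁ = 3140 kg/h = 3140/3600 = 0.8722 kg/s.
A = πD²/4 = π(0.042)²/4 = 0.001385 m²; mean velocity V = ṁ/(ρA) = 0.8722/(618 · 0.001385) = 1.019 m/s.
Reynolds number Re = ρVD/μ = 618 · 1.019 · 0.042 / 0.000211 = 1.253e+05.
Re > 4000 → turbulent. Relative roughness ε/D = 5.6e-05/0.042 = 0.00133. Haaland: 1/√f = -1.8 log₁₀[(0.00133/3.7)^1.11 + 6.9/1.253e+05] = -1.8 log₁₀[0.000151 + 5.51e-05] = 6.636, so f = 0.02271.
Total minor-loss coefficient ΣK = 3·9.3 = 27.9.
ΔP = [f·L/D + ΣK]·(ρV²/2) = [0.02271·192/0.042 + 27.9]·(618·1.019²/2) = [103.8 + 27.9]·320.7 = 4.223e+04 Pa.
Head loss h_f = ΔP/(ρg) = 4.223e+04/(618·9.81) = 6.97 m.

h_f ≈ 6.97 m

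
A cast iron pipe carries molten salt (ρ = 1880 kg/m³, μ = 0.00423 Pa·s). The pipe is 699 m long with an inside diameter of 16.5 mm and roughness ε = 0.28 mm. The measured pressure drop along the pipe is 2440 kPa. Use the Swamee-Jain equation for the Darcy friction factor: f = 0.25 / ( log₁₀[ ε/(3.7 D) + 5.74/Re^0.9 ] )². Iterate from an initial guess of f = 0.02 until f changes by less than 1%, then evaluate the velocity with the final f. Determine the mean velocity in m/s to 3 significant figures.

V ≈ 1.09 m/s

Rearranging Darcy-Weisbach: V = √(2·ΔP·D/(f·L·ρ)). With ε/D = 0.00028/0.0165 = 0.017, iterate starting from f = 0.02:
  f = 0.02 → V = √(2·2.44e+06·0.0165/(0.02·699·1880)) = 1.75 m/s; Re = ρVD/μ = 1.284e+04; f → 0.04977
  f = 0.04977 → V = 1.11 m/s; Re = 8137; f → 0.05169
  f = 0.05169 → V = 1.089 m/s; Re = 7984; f → 0.05179
Converged (Δf/f < 1%). With the final f = 0.05179: V = √(2·2.44e+06·0.0165/(0.05179·699·1880)) = 1.088 m/s.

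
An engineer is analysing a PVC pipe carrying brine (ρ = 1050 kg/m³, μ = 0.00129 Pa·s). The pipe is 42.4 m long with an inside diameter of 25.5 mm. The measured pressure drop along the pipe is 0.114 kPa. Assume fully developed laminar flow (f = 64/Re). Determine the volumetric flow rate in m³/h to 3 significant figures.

Q ≈ 0.0779 m³/h

For laminar flow, f = 64/Re with Re = ρVD/μ, so Darcy-Weisbach reduces to ΔP = 32μLV/D². Solving for V: V = ΔP·D²/(32μL) = 114·(0.0255)²/(32·0.00129·42.4) = 0.04235 m/s.
Check: Re = ρVD/μ = 1050·0.04235·0.0255/0.00129 = 879.1 < 2300, so the laminar assumption holds.
Q = V·A = 0.04235·(π/4·0.0255²) = 2.163e-05 m³/s = 0.0779 m³/h.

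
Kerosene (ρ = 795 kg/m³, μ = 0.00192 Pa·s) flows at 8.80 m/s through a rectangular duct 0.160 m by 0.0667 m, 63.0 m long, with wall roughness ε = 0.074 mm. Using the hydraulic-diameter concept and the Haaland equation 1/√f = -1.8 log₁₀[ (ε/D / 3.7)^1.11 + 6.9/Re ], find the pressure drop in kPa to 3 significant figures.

ΔP ≈ 401 kPa

Hydraulic diameter D_h = 4A/P = 4·(0.16·0.0667)/(2·(0.16+0.0667)) = 0.04269/0.4534 = 0.09415 m.
Re = ρVD_h/μ = 795·8.8·0.09415/0.00192 = 3.431e+05.
ε/D_h = 7.4e-05/0.09415 = 0.000786; Haaland gives 1/√f = -1.8 log₁₀[8.38e-05+2.01e-05] = 7.17, so f = 0.01945.
ΔP = f(L/D_h)(ρV²/2) = 0.01945·63/0.09415·3.078e+04 = 4.007e+05 Pa.
ΔP = 401 kPa.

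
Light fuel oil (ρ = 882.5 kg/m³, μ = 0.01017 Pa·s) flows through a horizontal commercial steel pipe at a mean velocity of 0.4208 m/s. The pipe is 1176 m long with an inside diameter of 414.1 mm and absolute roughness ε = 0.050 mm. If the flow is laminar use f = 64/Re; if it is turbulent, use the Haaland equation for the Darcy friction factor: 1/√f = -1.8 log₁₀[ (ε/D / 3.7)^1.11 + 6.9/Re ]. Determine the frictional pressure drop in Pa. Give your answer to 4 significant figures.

Reynolds number Re = ρVD/μ = 882.5 · 0.4208 · 0.4141 / 0.0102 = 1.512e+04.
Re > 4000 → turbulent. Relative roughness ε/D = 5e-05/0.4141 = 0.000121. Haaland: 1/√f = -1.8 log₁₀[(0.000121/3.7)^1.11 + 6.9/1.512e+04] = -1.8 log₁₀[1.05e-05 + 0.000456] = 5.996, so f = 0.02782.
Darcy-Weisbach: ΔP = f(L/D)(ρV²/2) = 0.02782·(1176/0.4141)·(882.5·0.4208²/2) = 0.02782·2840·78.13 = 6173 Pa.

ΔP ≈ 6173 Pa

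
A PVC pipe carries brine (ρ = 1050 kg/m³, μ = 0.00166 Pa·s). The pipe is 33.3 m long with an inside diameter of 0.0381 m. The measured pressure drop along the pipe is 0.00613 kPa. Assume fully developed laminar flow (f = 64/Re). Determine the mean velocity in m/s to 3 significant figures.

V ≈ 0.00503 m/s

For laminar flow, f = 64/Re with Re = ρVD/μ, so Darcy-Weisbach reduces to ΔP = 32μLV/D². Solving for V: V = ΔP·D²/(32μL) = 6.13·(0.0381)²/(32·0.00166·33.3) = 0.00503 m/s.
Check: Re = ρVD/μ = 1050·0.00503·0.0381/0.00166 = 121.2 < 2300, so the laminar assumption holds.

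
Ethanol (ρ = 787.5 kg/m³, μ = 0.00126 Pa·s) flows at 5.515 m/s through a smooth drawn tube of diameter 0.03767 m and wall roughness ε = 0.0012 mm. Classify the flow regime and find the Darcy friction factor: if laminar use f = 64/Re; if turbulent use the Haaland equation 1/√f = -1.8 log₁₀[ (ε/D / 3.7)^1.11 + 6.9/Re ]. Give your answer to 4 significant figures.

Re = ρVD/μ = 787.5·5.515·0.03767/0.00126 = 1.298e+05.
Re > 4000 → turbulent. ε/D = 1.2e-06/0.03767 = 3.19e-05; Haaland: 1/√f = -1.8 log₁₀[2.39e-06 + 5.31e-05] = 7.66, so f = 0.01704.

f ≈ 0.01704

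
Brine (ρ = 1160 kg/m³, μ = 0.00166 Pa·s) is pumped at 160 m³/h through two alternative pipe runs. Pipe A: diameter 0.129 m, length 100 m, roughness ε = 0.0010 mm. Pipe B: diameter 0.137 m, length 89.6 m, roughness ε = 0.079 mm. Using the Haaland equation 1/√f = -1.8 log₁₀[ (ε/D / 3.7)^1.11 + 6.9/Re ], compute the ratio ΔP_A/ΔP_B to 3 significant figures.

ΔP_A/ΔP_B ≈ 1.17

Pipe A: V = Q/A = 0.04444/0.01307 = 3.401 m/s; Re = 3.065e+05; ε/D = 7.75e-06; Haaland → f = 0.01435; ΔP_A = f(L/D)(ρV²/2) = 7.459e+04 Pa.
Pipe B: V = Q/A = 0.04444/0.01474 = 3.015 m/s; Re = 2.886e+05; ε/D = 0.000577; Haaland → f = 0.01855; ΔP_B = f(L/D)(ρV²/2) = 6.396e+04 Pa.
ΔP_A/ΔP_B = 7.459e+04/6.396e+04 = 1.17.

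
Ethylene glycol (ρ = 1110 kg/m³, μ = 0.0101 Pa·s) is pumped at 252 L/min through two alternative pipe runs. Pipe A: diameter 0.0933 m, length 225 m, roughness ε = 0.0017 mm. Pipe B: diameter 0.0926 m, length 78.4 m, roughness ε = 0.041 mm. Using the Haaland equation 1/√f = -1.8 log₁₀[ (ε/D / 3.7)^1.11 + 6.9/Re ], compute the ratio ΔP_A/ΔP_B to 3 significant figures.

Pipe A: V = Q/A = 0.0042/0.006837 = 0.6143 m/s; Re = 6299; ε/D = 1.82e-05; Haaland → f = 0.03523; ΔP_A = f(L/D)(ρV²/2) = 1.779e+04 Pa.
Pipe B: V = Q/A = 0.0042/0.006735 = 0.6236 m/s; Re = 6347; ε/D = 0.000443; Haaland → f = 0.03555; ΔP_B = f(L/D)(ρV²/2) = 6498 Pa.
ΔP_A/ΔP_B = 1.779e+04/6498 = 2.74.

ΔP_A/ΔP_B ≈ 2.74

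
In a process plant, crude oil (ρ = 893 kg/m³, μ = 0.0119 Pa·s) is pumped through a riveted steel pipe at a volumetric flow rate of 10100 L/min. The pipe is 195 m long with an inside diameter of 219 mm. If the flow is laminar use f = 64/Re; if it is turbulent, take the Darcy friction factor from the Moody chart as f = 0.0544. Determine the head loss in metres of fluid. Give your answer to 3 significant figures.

h_f ≈ 49.3 m

Q = 10100 L/min = 10100/60000 = 0.1683 m³/s.
Cross-sectional area A = πD²/4 = π(0.219)²/4 = 0.03767 m²; mean velocity V = Q/A = 0.1683/0.03767 = 4.469 m/s.
Reynolds number Re = ρVD/μ = 893 · 4.469 · 0.219 / 0.0119 = 7.344e+04.
Re > 4000 → turbulent; use the Moody-chart value f = 0.0544.
Darcy-Weisbach: ΔP = f(L/D)(ρV²/2) = 0.0544·(195/0.219)·(893·4.469²/2) = 0.0544·890.4·8917 = 4.319e+05 Pa.
Head loss h_f = ΔP/(ρg) = 4.319e+05/(893·9.81) = 49.3 m.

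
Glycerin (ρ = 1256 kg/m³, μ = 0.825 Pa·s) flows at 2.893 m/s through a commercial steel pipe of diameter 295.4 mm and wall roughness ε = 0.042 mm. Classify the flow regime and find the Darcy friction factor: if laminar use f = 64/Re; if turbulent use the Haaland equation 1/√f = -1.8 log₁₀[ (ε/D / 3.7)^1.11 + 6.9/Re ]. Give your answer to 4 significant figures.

Re = ρVD/μ = 1256·2.893·0.2954/0.825 = 1301.
Re < 2300 → laminar, so f = 64/Re = 0.04919 (roughness is irrelevant in laminar flow).

f ≈ 0.04919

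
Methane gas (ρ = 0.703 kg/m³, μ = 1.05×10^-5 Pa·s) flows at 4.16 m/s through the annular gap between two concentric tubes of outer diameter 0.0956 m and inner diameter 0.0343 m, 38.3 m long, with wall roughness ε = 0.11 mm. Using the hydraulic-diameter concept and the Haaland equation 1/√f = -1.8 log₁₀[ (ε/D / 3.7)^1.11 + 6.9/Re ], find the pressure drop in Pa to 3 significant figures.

Hydraulic diameter D_h = 4A/P = D_o - D_i = 0.0956 - 0.0343 = 0.0613 m.
Re = ρVD_h/μ = 0.703·4.16·0.0613/1.05e-05 = 1.707e+04.
ε/D_h = 0.00011/0.0613 = 0.00179; Haaland gives 1/√f = -1.8 log₁₀[0.000209+0.000404] = 5.782, so f = 0.02991.
ΔP = f(L/D_h)(ρV²/2) = 0.02991·38.3/0.0613·6.083 = 113.7 Pa.

ΔP ≈ 114 Pa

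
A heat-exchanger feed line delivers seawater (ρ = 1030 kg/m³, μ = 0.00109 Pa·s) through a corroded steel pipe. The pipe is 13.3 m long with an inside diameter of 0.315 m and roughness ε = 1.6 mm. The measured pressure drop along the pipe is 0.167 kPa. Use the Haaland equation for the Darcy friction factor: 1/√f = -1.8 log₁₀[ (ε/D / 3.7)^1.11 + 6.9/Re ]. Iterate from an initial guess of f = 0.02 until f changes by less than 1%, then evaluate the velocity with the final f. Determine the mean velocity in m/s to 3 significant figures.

V ≈ 0.497 m/s

Rearranging Darcy-Weisbach: V = √(2·ΔP·D/(f·L·ρ)). With ε/D = 0.0016/0.315 = 0.00508, iterate starting from f = 0.02:
  f = 0.02 → V = √(2·167·0.315/(0.02·13.3·1030)) = 0.6197 m/s; Re = ρVD/μ = 1.845e+05; f → 0.03104
  f = 0.03104 → V = 0.4974 m/s; Re = 1.481e+05; f → 0.03115
Converged (Δf/f < 1%). With the final f = 0.03115: V = √(2·167·0.315/(0.03115·13.3·1030)) = 0.4966 m/s.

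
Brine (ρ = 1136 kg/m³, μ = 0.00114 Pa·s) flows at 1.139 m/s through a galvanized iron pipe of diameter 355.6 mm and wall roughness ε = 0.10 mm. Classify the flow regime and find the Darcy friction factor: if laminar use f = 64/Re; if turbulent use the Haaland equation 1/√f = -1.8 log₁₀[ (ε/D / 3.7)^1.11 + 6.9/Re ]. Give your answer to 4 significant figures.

Re = ρVD/μ = 1136·1.139·0.3556/0.00114 = 4.036e+05.
Re > 4000 → turbulent. ε/D = 0.0001/0.3556 = 0.000281; Haaland: 1/√f = -1.8 log₁₀[2.68e-05 + 1.71e-05] = 7.844, so f = 0.01625.

f ≈ 0.01625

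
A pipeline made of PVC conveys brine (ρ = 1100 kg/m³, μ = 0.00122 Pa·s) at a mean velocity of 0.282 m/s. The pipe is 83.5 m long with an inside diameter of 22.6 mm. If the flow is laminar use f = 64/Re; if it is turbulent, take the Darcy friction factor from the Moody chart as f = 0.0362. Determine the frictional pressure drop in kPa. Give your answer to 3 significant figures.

ΔP ≈ 5.85 kPa

Reynolds number Re = ρVD/μ = 1100 · 0.282 · 0.0226 / 0.00122 = 5746.
Re > 4000 → turbulent; use the Moody-chart value f = 0.0362.
Darcy-Weisbach: ΔP = f(L/D)(ρV²/2) = 0.0362·(83.5/0.0226)·(1100·0.282²/2) = 0.0362·3695·43.74 = 5850 Pa.
ΔP = 5850 Pa = 5.85 kPa.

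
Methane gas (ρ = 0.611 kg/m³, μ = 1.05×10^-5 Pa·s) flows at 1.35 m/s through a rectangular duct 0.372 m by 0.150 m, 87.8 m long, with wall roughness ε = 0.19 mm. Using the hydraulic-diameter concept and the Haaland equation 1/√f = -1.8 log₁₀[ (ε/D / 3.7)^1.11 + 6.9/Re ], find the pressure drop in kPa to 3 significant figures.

Hydraulic diameter D_h = 4A/P = 4·(0.372·0.15)/(2·(0.372+0.15)) = 0.2232/1.044 = 0.2138 m.
Re = ρVD_h/μ = 0.611·1.35·0.2138/1.05e-05 = 1.679e+04.
ε/D_h = 0.00019/0.2138 = 0.000889; Haaland gives 1/√f = -1.8 log₁₀[9.6e-05+0.000411] = 5.931, so f = 0.02843.
ΔP = f(L/D_h)(ρV²/2) = 0.02843·87.8/0.2138·0.5568 = 6.5 Pa.
ΔP = 0.00650 kPa.

ΔP ≈ 0.00650 kPa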